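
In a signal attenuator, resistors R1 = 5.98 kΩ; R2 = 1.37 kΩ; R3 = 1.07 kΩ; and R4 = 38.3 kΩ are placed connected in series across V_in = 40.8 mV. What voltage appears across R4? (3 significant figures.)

Series total: ΣR = 5.98 + 1.37 + 1.07 + 38.3 = 46.72 kΩ.
By the voltage-divider rule, V = 40.8 × 38.30/46.72 = 33.45 mV.

V ≈ 33.4 mV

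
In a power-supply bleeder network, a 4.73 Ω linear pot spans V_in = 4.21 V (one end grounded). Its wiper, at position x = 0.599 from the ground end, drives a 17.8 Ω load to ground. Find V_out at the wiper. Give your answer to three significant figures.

Split the track: R_lower = x·R_p = 2.833 Ω, R_upper = (1−x)·R_p = 1.897 Ω.
R_L loads the lower segment: effective lower R = 2.444 Ω.
Loaded-divider output: V_out = 4.21 × 0.5631 = 2.370 V.

V_out ≈ 2.37 V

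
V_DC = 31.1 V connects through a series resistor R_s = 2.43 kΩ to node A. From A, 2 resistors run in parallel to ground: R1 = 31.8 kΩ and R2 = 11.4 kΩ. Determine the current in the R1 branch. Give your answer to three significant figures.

Combine the parallel branches: R_p = (1/31.8 + 1/11.4)⁻¹ = 8.392 kΩ.
V_A = 31.1 × 8.392/10.82 = 24.12 V.
I(R1) = V_A / R1 = 24.12/31.8 = 0.7584 mA.

I ≈ 0.758 mA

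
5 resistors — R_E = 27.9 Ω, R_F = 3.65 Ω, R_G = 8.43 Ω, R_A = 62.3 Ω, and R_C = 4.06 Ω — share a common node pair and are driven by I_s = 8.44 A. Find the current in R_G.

I ≈ 1.45 A

Total conductance ΣG = 1/27.9 + 1/3.65 + 1/8.43 + 1/62.3 + 1/4.06 = 0.6908 (units of 1/Ω).
By the current-divider rule, I = I_s · G_k/ΣG = 8.44 × 0.1717 = 1.449 A.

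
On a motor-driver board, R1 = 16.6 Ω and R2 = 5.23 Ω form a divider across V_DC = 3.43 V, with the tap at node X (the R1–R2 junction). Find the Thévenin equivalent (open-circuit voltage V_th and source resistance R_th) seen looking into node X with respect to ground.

With X open, the divider is unloaded: V_th = 3.43 × 5.23/21.83 = 0.8218 V.
With V_DC suppressed (replaced by a short), R_th = R1 ‖ R2 = (16.60 × 5.23)/(16.60 + 5.23) = 3.977 Ω.

V_th ≈ 0.822 V, R_th ≈ 3.98 Ω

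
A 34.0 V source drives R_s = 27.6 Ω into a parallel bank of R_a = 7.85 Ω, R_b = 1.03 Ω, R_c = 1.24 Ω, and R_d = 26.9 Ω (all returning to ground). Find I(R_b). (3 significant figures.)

I ≈ 0.605 A

Parallel bank: R_p = 1/(1/7.85 + 1/1.03 + 1/1.24 + 1/26.9) = 0.5150 Ω.
V_A by voltage divider: V_A = 34.0 × 0.5150/(27.6 + 0.5150) = 0.6228 V.
Branch current I = V_A/R_b = 0.6228/1.03 = 0.6046 A.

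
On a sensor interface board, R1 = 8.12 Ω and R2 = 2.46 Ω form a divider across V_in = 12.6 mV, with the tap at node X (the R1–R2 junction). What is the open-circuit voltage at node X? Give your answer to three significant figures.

V_th ≈ 2.93 mV

With X open, the divider is unloaded: V_th = 12.6 × 2.46/10.58 = 2.930 mV.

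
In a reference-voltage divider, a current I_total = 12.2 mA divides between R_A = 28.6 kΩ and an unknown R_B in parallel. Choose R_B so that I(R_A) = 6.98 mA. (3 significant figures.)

The fraction through R_A equals R_B/(R_A+R_B).
With f = 0.5721, R_B = R_A · f/(1−f) = 28.6 × 1.337 = 38.24 kΩ.

R_B ≈ 38.2 kΩ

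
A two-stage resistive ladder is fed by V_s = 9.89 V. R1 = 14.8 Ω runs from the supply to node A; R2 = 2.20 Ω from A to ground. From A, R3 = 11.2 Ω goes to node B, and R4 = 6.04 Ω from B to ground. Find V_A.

V_A ≈ 1.15 V

Node A sees R2 in parallel with the series input of stage 2, R3 + R4 = 17.24 Ω.
R2 ‖ (R3+R4) = 1.951 Ω.
So V_A = 9.89 × 0.1165 = 1.152 V.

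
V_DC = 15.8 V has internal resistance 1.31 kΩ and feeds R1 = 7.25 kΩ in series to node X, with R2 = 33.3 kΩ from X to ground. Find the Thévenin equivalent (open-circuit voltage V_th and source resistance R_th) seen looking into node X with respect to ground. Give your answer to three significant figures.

R1' = 1.31 + 7.25 = 8.560 kΩ (source resistance + R1).
V_th is the unloaded tap voltage: V_DC · R2/(R1'+R2) = 15.8 × 0.7955 = 12.57 V.
Zeroing V_DC shorts the top of R1' to ground, so R_th = R1' ‖ R2 = 6.810 kΩ.

V_th ≈ 12.6 V, R_th ≈ 6.81 kΩ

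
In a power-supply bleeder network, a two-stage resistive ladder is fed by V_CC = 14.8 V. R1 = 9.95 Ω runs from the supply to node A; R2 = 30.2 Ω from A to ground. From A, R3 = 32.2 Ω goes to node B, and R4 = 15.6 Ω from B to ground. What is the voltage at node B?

Node A sees R2 in parallel with the series input of stage 2, R3 + R4 = 47.80 Ω.
R2 ‖ (R3+R4) = 18.51 Ω.
V_A = 14.8 × 18.51/(9.95 + 18.51) = 9.625 V.
V_B = V_A × 0.3264 = 3.141 V.

V_B ≈ 3.14 V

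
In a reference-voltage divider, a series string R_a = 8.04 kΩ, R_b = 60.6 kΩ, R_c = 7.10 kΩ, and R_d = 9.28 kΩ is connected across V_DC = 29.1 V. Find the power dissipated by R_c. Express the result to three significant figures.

The common current is I = 29.1/85.02 = 0.3423 mA.
V(R_c) = I·R = 2.430 V; P = V·I = 2.430 × 0.3423 = 0.8318 mW.

P ≈ 0.832 mW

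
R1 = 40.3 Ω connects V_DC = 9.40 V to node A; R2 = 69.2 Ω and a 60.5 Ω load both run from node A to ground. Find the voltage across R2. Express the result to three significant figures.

V_out ≈ 4.18 V

R2 ‖ R_L = (69.2 × 60.5)/(69.2 + 60.5) = 32.28 Ω.
Then V_out = V_DC · R2'/(R1 + R2') = 9.40 × 32.28/72.58 = 4.181 V.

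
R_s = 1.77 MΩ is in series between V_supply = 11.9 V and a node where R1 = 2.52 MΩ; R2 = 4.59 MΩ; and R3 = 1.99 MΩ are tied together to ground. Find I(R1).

Combine the parallel branches: R_p = (1/2.52 + 1/4.59 + 1/1.99)⁻¹ = 0.8951 MΩ.
V_A by voltage divider: V_A = 11.9 × 0.8951/(1.77 + 0.8951) = 3.997 V.
I(R1) = V_A / R1 = 3.997/2.52 = 1.586 µA.

I ≈ 1.59 µA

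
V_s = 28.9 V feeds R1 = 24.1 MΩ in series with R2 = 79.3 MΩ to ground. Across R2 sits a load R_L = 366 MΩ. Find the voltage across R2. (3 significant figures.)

The load sits in parallel with R2, giving an effective lower resistance R2' = R2·R_L/(R2+R_L) = 65.18 MΩ.
Then V_out = V_s · R2'/(R1 + R2') = 28.9 × 65.18/89.28 = 21.10 V.
(Unloaded it would be 22.2 V; the load pulls it down.)

V_out ≈ 21.1 V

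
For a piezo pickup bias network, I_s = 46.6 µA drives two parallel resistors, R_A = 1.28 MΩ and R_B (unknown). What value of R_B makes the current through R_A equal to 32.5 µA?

In a two-way split, I_A/I_s = R_B/(R_A + R_B).
With f = 0.6974, R_B = R_A · f/(1−f) = 1.28 × 2.305 = 2.950 MΩ.

R_B ≈ 2.95 MΩ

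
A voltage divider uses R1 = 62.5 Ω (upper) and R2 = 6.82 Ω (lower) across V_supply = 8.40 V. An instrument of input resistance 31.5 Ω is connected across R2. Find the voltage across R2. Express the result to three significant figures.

V_out ≈ 0.691 V

The load sits in parallel with R2, giving an effective lower resistance R2' = R2·R_L/(R2+R_L) = 5.606 Ω.
Then V_out = V_supply · R2'/(R1 + R2') = 8.40 × 5.606/68.11 = 0.6915 V.
(Unloaded it would be 0.826 V; the load pulls it down.)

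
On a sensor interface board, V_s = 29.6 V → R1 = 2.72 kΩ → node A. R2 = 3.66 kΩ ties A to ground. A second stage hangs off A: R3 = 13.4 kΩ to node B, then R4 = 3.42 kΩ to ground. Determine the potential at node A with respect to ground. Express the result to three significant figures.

V_A ≈ 15.5 V

Node A sees R2 in parallel with the series input of stage 2, R3 + R4 = 16.82 kΩ.
Effective lower resistance at A: R2 ‖ 16.82 = 3.006 kΩ.
V_A = 29.6 × 3.006/(2.72 + 3.006) = 15.54 V.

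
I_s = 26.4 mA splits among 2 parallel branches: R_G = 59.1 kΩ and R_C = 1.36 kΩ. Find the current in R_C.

I ≈ 25.8 mA

For two parallel branches, I_k = I_s · (other R)/(sum of R).
I(R_C) = 26.4 × 59.1/(59.1 + 1.36) = 26.4 × 0.9775 = 25.81 mA.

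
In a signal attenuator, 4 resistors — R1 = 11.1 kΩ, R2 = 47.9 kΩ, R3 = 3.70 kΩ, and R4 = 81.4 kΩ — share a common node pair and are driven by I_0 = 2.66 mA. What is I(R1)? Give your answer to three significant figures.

Total conductance ΣG = 1/11.1 + 1/47.9 + 1/3.70 + 1/81.4 = 0.3935 (units of 1/kΩ).
By the current-divider rule, I = I_0 · G_k/ΣG = 2.66 × 0.2289 = 0.6090 mA.

I ≈ 0.609 mA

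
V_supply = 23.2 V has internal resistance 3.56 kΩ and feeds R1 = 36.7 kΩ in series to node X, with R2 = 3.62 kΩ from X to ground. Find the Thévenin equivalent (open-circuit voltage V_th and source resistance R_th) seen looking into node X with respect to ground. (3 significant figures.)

R1' = 3.56 + 36.7 = 40.26 kΩ (source resistance + R1).
Open-circuit (no load on X): V_th = V_supply · R2/(R1' + R2) = 23.2 × 3.62/(40.26 + 3.62) = 1.914 V.
Looking into X with the source shorted: R_th = R1'·R2/(R1'+R2) = 40.26 × 3.62/43.88 = 3.321 kΩ.

V_th ≈ 1.91 V, R_th ≈ 3.32 kΩ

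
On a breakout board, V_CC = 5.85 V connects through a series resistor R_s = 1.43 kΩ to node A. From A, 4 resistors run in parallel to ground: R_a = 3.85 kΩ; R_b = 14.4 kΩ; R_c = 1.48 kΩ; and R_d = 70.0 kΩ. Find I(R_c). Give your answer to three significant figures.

I ≈ 1.61 mA

Equivalent of the parallel group: R_p = 0.9812 kΩ.
Node voltage V_A = V_CC · R_p/(R_s + R_p) = 5.85 × 0.4069 = 2.381 V.
I(R_c) = V_A / R_c = 2.381/1.48 = 1.609 mA.
(Check via current divider: I_total = 2.426 mA; share G_k/ΣG = 0.6630 → same result.)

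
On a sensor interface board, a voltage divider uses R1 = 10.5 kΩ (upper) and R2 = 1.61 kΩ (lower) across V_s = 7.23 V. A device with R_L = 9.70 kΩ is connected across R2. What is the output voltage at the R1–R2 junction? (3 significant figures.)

V_out ≈ 0.840 V

The load sits in parallel with R2, giving an effective lower resistance R2' = R2·R_L/(R2+R_L) = 1.381 kΩ.
Now apply the divider: V_out = 7.23 × 0.1162 = 0.8403 V.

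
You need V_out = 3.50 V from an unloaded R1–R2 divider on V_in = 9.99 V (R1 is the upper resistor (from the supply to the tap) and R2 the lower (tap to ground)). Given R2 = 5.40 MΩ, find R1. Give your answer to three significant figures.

R1 ≈ 10.0 MΩ

V_out/V_in = R2/(R1+R2) = 0.3504.
R1 = R2·(1/k − 1) = 5.40 × 1.854 = 10.01 MΩ.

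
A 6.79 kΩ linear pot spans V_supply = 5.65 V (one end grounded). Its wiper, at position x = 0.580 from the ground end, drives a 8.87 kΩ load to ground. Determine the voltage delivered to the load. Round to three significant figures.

V_out ≈ 2.76 V

Split the track: R_lower = x·R_p = 3.938 kΩ, R_upper = (1−x)·R_p = 2.852 kΩ.
(x·R_p) ‖ R_L = 2.727 kΩ.
V_out = 5.65 × 2.727/(2.852 + 2.727) = 2.762 V.
(Unloaded: V_out = x·V_supply = 3.28 V.)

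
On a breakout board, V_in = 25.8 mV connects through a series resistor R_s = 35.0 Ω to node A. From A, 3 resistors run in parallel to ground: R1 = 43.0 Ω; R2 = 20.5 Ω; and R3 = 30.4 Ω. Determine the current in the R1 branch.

I ≈ 0.128 mA

Combine the parallel branches: R_p = (1/43.0 + 1/20.5 + 1/30.4)⁻¹ = 9.530 Ω.
Node voltage V_A = V_in · R_p/(R_s + R_p) = 25.8 × 0.2140 = 5.522 mV.
I(R1) = V_A / R1 = 5.522/43.0 = 0.1284 mA.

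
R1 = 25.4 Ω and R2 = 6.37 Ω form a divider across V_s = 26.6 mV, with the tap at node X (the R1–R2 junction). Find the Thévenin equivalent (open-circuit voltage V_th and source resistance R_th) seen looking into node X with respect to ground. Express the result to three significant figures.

With X open, the divider is unloaded: V_th = 26.6 × 6.37/31.77 = 5.333 mV.
Zeroing V_s shorts the top of R1 to ground, so R_th = R1 ‖ R2 = 5.093 Ω.

V_th ≈ 5.33 mV, R_th ≈ 5.09 Ω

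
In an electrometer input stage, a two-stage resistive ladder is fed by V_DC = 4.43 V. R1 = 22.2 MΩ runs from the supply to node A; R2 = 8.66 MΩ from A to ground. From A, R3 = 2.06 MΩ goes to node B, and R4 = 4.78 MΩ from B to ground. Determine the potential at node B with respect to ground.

V_B ≈ 0.455 V

Node A sees R2 in parallel with the series input of stage 2, R3 + R4 = 6.840 MΩ.
R2 ‖ (R3+R4) = 3.822 MΩ.
V_A = 4.43 × 3.822/(22.2 + 3.822) = 0.6506 V.
Then the unloaded second divider: V_B = V_A × R4/(R3+R4) = 0.6506 × 0.6988 = 0.4547 V.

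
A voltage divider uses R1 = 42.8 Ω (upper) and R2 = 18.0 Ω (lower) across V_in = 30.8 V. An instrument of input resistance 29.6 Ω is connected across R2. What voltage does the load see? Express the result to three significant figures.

V_out ≈ 6.39 V

First combine the lower leg with the load: R2 ‖ R_L = 11.19 Ω.
Voltage divider with the loaded lower leg: V_out = 30.8 × 11.19/(42.8 + 11.19) = 30.8 × 0.2073 = 6.385 V.
(Unloaded it would be 9.12 V; the load pulls it down.)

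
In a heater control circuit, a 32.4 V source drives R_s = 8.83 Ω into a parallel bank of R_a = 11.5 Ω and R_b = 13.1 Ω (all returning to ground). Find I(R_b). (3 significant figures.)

Parallel bank: R_p = 1/(1/11.5 + 1/13.1) = 6.124 Ω.
V_A by voltage divider: V_A = 32.4 × 6.124/(8.83 + 6.124) = 13.27 V.
I(R_b) = V_A / R_b = 13.27/13.1 = 1.013 A.

I ≈ 1.01 A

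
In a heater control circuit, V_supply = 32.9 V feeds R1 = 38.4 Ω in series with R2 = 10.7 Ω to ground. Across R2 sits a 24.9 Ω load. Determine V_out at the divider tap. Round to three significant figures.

V_out ≈ 5.37 V

First combine the lower leg with the load: R2 ‖ R_L = 7.484 Ω.
Then V_out = V_supply · R2'/(R1 + R2') = 32.9 × 7.484/45.88 = 5.366 V.
(Unloaded it would be 7.17 V; the load pulls it down.)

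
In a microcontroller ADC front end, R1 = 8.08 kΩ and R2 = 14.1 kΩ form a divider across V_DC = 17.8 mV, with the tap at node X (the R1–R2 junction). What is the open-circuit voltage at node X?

V_th ≈ 11.3 mV

Open-circuit (no load on X): V_th = V_DC · R2/(R1 + R2) = 17.8 × 14.1/(8.080 + 14.1) = 11.32 mV.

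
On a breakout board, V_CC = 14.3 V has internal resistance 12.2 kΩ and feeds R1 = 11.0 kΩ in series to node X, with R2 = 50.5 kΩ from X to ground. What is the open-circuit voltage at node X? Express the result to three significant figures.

R1' = 12.2 + 11.0 = 23.20 kΩ (source resistance + R1).
Open-circuit (no load on X): V_th = V_CC · R2/(R1' + R2) = 14.3 × 50.5/(23.20 + 50.5) = 9.799 V.

V_th ≈ 9.80 V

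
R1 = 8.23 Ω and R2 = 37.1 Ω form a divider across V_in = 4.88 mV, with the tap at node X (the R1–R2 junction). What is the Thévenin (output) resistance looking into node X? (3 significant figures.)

R_th ≈ 6.74 Ω

Zeroing V_in shorts the top of R1 to ground, so R_th = R1 ‖ R2 = 6.736 Ω.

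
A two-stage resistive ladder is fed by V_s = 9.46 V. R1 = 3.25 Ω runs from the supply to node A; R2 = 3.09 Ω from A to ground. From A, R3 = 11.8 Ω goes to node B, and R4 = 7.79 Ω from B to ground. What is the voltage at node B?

The second stage (R3 + R4 = 19.59 Ω) loads node A in parallel with R2.
R2 ‖ (R3+R4) = 2.669 Ω.
So V_A = 9.46 × 0.4509 = 4.266 V.
V_B = V_A × 0.3977 = 1.696 V.

V_B ≈ 1.70 V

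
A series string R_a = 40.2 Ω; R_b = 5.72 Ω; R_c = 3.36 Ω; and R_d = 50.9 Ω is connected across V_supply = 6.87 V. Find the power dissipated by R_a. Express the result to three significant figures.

The common current is I = 6.87/100.2 = 0.06858 A.
P(R_a) = I²·R_a = (0.06858)² × 40.2 = 0.1891 W.

P ≈ 0.189 W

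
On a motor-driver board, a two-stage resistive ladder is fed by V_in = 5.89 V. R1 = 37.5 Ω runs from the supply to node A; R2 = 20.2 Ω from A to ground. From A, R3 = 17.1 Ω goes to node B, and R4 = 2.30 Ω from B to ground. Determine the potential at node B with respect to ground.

V_B ≈ 0.146 V

The second stage (R3 + R4 = 19.40 Ω) loads node A in parallel with R2.
R2 ‖ (R3+R4) = 9.896 Ω.
First divider: V_A = V_in · 9.896/(37.5 + 9.896) = 1.230 V.
Stage 2 is unloaded, so V_B = V_A · R4/(R3+R4) = 1.230 × 2.30/19.40 = 0.1458 V.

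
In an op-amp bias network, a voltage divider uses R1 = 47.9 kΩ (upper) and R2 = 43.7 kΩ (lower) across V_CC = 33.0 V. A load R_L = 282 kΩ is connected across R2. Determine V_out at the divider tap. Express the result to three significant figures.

R2 ‖ R_L = (43.7 × 282)/(43.7 + 282) = 37.84 kΩ.
Then V_out = V_CC · R2'/(R1 + R2') = 33.0 × 37.84/85.74 = 14.56 V.
(Unloaded it would be 15.7 V; the load pulls it down.)

V_out ≈ 14.6 V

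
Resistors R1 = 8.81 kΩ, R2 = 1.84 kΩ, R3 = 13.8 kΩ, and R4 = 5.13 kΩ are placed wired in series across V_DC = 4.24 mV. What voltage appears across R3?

ΣR = 8.81 + 1.84 + 13.8 + 5.13 = 29.58 kΩ.
Voltage divider: V = V_DC · (13.80 / 29.58) = 4.24 × 0.4665 = 1.978 mV.

V ≈ 1.98 mV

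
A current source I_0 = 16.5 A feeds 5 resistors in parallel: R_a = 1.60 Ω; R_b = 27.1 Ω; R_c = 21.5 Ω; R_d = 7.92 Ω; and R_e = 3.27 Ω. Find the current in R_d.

I ≈ 1.83 A

ΣG = 1/1.60 + 1/27.1 + 1/21.5 + 1/7.92 + 1/3.27 = 1.140.
By the current-divider rule, I = I_0 · G_k/ΣG = 16.5 × 0.1107 = 1.827 A.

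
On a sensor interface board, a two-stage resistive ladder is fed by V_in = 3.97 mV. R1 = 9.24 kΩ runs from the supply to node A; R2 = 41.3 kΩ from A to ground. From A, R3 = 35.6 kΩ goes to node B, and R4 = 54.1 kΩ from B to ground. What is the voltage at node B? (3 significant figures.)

V_B ≈ 1.80 mV

Node A sees R2 in parallel with the series input of stage 2, R3 + R4 = 89.70 kΩ.
R2 ‖ (R3+R4) = 28.28 kΩ.
So V_A = 3.97 × 0.7537 = 2.992 mV.
Stage 2 is unloaded, so V_B = V_A · R4/(R3+R4) = 2.992 × 54.1/89.70 = 1.805 mV.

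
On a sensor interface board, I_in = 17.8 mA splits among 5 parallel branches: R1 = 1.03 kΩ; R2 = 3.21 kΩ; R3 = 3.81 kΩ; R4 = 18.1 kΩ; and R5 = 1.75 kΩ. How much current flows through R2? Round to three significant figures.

Conductances: ΣG = 1/1.03 + 1/3.21 + 1/3.81 + 1/18.1 + 1/1.75 = 2.172 (1/kΩ).
By the current-divider rule, I = I_in · G_k/ΣG = 17.8 × 0.1435 = 2.554 mA.

I ≈ 2.55 mA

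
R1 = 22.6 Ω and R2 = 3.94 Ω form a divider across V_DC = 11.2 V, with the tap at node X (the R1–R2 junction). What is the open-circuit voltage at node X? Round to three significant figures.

V_th ≈ 1.66 V

Open-circuit (no load on X): V_th = V_DC · R2/(R1 + R2) = 11.2 × 3.94/(22.60 + 3.94) = 1.663 V.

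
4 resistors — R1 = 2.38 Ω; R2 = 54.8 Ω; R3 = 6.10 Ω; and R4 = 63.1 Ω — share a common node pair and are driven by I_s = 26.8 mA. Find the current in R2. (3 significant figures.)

Conductances: ΣG = 1/2.38 + 1/54.8 + 1/6.10 + 1/63.1 = 0.6182 (1/Ω).
R2 takes the fraction G_k/ΣG = 0.01825/0.6182 = 0.02952, so I = 26.8 × 0.02952 = 0.7911 mA.

I ≈ 0.791 mA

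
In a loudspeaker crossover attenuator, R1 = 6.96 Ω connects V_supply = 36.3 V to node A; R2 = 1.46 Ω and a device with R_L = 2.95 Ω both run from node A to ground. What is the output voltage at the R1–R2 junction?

V_out ≈ 4.47 V

First combine the lower leg with the load: R2 ‖ R_L = 0.9766 Ω.
Voltage divider with the loaded lower leg: V_out = 36.3 × 0.9766/(6.96 + 0.9766) = 36.3 × 0.1231 = 4.467 V.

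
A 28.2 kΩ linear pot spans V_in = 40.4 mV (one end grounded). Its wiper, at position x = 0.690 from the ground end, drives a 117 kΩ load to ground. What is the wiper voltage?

V_out ≈ 26.5 mV

Lower segment x·R_p = 19.46 kΩ; upper segment (1−x)·R_p = 8.742 kΩ.
R_L loads the lower segment: effective lower R = 16.68 kΩ.
Then V_out = V_in · 16.68/(8.742 + 16.68) = 26.51 mV.
(Unloaded: V_out = x·V_in = 27.9 mV.)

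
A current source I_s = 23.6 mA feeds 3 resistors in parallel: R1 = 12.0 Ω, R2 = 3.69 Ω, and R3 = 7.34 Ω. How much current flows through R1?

I ≈ 4.01 mA

Conductances: ΣG = 1/12.0 + 1/3.69 + 1/7.34 = 0.4906 (1/Ω).
R1 takes the fraction G_k/ΣG = 0.08333/0.4906 = 0.1699, so I = 23.6 × 0.1699 = 4.009 mA.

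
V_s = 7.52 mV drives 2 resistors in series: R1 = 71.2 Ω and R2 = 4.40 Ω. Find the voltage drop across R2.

Total series resistance ΣR = 71.2 + 4.40 = 75.60 Ω.
Voltage divider: V = V_s · (4.400 / 75.60) = 7.52 × 0.05820 = 0.4377 mV.

V ≈ 0.438 mV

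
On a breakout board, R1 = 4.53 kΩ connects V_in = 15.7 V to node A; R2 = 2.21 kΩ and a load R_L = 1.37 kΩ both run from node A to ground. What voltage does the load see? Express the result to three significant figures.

First combine the lower leg with the load: R2 ‖ R_L = 0.8457 kΩ.
Now apply the divider: V_out = 15.7 × 0.1573 = 2.470 V.

V_out ≈ 2.47 V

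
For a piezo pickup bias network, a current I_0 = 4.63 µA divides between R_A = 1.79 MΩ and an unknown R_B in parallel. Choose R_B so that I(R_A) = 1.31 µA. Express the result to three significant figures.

R_B ≈ 0.706 MΩ

In a two-way split, I_A/I_0 = R_B/(R_A + R_B).
1.31/4.63 = R_B/(R_A + R_B) → R_B = R_A · (0.2829)/(1 − 0.2829) = 1.79 × 0.3946 = 0.7063 MΩ.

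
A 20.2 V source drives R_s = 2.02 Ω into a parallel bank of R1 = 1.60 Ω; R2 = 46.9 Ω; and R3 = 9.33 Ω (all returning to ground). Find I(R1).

Parallel bank: R_p = 1/(1/1.60 + 1/46.9 + 1/9.33) = 1.327 Ω.
Node voltage V_A = V_s · R_p/(R_s + R_p) = 20.2 × 0.3965 = 8.009 V.
I(R1) = V_A / R1 = 8.009/1.60 = 5.006 A.

I ≈ 5.01 A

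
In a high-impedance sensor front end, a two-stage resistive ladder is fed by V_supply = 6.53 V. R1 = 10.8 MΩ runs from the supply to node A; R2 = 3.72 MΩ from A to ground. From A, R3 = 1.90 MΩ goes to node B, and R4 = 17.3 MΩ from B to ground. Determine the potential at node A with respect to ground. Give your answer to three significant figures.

V_A ≈ 1.46 V

Looking into the second stage from A: R3 + R4 = 19.20 MΩ appears in parallel with R2.
R2 ‖ (R3+R4) = 3.116 MΩ.
V_A = 6.53 × 3.116/(10.8 + 3.116) = 1.462 V.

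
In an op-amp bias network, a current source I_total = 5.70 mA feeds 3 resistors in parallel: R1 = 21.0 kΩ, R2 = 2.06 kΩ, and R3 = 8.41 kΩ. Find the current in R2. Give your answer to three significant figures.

I ≈ 4.24 mA

Total conductance ΣG = 1/21.0 + 1/2.06 + 1/8.41 = 0.6520 (units of 1/kΩ).
R2 takes the fraction G_k/ΣG = 0.4854/0.6520 = 0.7446, so I = 5.70 × 0.7446 = 4.244 mA.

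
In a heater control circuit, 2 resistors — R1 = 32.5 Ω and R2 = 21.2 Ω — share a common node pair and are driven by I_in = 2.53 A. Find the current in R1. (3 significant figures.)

I ≈ 0.999 A

For two parallel branches, I_k = I_in · (other R)/(sum of R).
I(R1) = 2.53 × 21.2/(32.5 + 21.2) = 2.53 × 0.3948 = 0.9988 A.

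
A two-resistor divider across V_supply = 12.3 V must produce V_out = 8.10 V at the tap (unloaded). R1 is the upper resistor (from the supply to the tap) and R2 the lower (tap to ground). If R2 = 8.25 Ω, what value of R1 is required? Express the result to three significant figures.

V_out/V_supply = R2/(R1+R2) = 0.6585.
R1 = R2·(1/k − 1) = 8.25 × 0.5185 = 4.278 Ω.

R1 ≈ 4.28 Ω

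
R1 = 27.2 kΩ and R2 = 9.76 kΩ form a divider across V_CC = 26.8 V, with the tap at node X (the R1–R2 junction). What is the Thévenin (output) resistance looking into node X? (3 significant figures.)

R_th ≈ 7.18 kΩ

Zeroing V_CC shorts the top of R1 to ground, so R_th = R1 ‖ R2 = 7.183 kΩ.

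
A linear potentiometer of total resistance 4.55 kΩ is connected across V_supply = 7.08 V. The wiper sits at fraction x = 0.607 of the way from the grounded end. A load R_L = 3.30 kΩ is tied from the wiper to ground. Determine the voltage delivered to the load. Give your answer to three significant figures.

V_out ≈ 3.23 V

The pot divides into 1.788 kΩ above the wiper and 2.762 kΩ below.
R_L loads the lower segment: effective lower R = 1.504 kΩ.
V_out = 7.08 × 1.504/(1.788 + 1.504) = 3.234 V.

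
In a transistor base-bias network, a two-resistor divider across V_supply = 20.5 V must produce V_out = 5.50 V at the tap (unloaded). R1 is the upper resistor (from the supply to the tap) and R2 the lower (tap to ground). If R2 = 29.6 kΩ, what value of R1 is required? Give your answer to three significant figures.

The divider ratio is R2/(R1+R2) = 5.50/20.5 = 0.2683.
So R1 = R2 · (V_supply/V_out − 1) = 29.6 × (20.5/5.50 − 1) = 29.6 × 2.727 = 80.73 kΩ.

R1 ≈ 80.7 kΩ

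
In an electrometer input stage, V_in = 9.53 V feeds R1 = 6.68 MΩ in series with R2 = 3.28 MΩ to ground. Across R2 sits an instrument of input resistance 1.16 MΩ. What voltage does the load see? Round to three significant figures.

V_out ≈ 1.08 V

First combine the lower leg with the load: R2 ‖ R_L = 0.8569 MΩ.
Voltage divider with the loaded lower leg: V_out = 9.53 × 0.8569/(6.68 + 0.8569) = 9.53 × 0.1137 = 1.084 V.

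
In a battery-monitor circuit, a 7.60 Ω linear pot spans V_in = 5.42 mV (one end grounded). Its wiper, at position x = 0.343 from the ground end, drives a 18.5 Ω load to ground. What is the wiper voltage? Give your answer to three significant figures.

V_out ≈ 1.70 mV

Lower segment x·R_p = 2.607 Ω; upper segment (1−x)·R_p = 4.993 Ω.
(x·R_p) ‖ R_L = 2.285 Ω.
Loaded-divider output: V_out = 5.42 × 0.3139 = 1.702 mV.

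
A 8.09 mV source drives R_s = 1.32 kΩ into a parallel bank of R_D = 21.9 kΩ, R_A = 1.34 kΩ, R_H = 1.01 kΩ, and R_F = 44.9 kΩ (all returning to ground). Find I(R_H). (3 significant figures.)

Equivalent of the parallel group: R_p = 0.5542 kΩ.
V_A = 8.09 × 0.5542/1.874 = 2.392 mV.
I(R_H) = V_A / R_H = 2.392/1.01 = 2.369 µA.

I ≈ 2.37 µA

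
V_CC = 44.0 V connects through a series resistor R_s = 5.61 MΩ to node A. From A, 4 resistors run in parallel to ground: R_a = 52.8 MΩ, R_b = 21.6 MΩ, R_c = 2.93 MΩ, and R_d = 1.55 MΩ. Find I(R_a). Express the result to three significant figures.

I ≈ 0.121 µA

Equivalent of the parallel group: R_p = 0.9508 MΩ.
V_A by voltage divider: V_A = 44.0 × 0.9508/(5.61 + 0.9508) = 6.377 V.
Branch current I = V_A/R_a = 6.377/52.8 = 0.1208 µA.
(Equivalently: I_total = 6.706 µA, then current-divider fraction G_k/ΣG = 0.01801.)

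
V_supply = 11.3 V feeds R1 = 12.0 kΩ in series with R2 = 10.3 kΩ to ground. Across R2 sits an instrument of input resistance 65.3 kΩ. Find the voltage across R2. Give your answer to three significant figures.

The load sits in parallel with R2, giving an effective lower resistance R2' = R2·R_L/(R2+R_L) = 8.897 kΩ.
Now apply the divider: V_out = 11.3 × 0.4257 = 4.811 V.

V_out ≈ 4.81 V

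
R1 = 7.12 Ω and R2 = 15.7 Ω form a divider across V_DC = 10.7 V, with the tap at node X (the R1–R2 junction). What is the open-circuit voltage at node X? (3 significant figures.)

With X open, the divider is unloaded: V_th = 10.7 × 15.7/22.82 = 7.362 V.

V_th ≈ 7.36 V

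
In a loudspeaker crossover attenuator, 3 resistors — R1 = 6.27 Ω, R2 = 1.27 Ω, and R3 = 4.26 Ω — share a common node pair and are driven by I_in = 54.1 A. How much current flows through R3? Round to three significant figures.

I ≈ 10.7 A

Total conductance ΣG = 1/6.27 + 1/1.27 + 1/4.26 = 1.182 (units of 1/Ω).
By the current-divider rule, I = I_in · G_k/ΣG = 54.1 × 0.1987 = 10.75 A.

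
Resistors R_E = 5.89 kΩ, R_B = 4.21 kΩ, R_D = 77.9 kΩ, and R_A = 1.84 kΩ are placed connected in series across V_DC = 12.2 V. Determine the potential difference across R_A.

V ≈ 0.250 V

Total series resistance ΣR = 5.89 + 4.21 + 77.9 + 1.84 = 89.84 kΩ.
By the voltage-divider rule, V = 12.2 × 1.840/89.84 = 0.2499 V.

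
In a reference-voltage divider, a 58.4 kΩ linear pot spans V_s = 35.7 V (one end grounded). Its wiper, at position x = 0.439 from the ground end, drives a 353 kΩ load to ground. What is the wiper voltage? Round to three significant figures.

Split the track: R_lower = x·R_p = 25.64 kΩ, R_upper = (1−x)·R_p = 32.76 kΩ.
Lower segment in parallel with the load: 25.64 ‖ 353 = 23.90 kΩ.
Then V_out = V_s · 23.90/(32.76 + 23.90) = 15.06 V.
(Unloaded: V_out = x·V_s = 15.7 V.)

V_out ≈ 15.1 V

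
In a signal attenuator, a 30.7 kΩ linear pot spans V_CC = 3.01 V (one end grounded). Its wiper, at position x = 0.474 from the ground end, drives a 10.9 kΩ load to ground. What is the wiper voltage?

V_out ≈ 0.838 V

The pot divides into 16.15 kΩ above the wiper and 14.55 kΩ below.
R_L loads the lower segment: effective lower R = 6.232 kΩ.
V_out = 3.01 × 6.232/(16.15 + 6.232) = 0.8382 V.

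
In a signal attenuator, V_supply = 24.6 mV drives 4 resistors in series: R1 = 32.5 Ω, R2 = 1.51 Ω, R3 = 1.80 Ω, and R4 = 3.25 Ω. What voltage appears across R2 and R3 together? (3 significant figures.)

V ≈ 2.08 mV

Series total: ΣR = 32.5 + 1.51 + 1.80 + 3.25 = 39.06 Ω.
R_{R2..R3} = 1.51 + 1.80 = 3.310 Ω.
Voltage divider: V = V_supply · (3.310 / 39.06) = 24.6 × 0.08474 = 2.085 mV.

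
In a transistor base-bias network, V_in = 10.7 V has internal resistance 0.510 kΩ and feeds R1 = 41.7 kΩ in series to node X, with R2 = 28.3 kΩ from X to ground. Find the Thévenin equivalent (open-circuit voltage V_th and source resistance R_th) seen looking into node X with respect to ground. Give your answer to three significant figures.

V_th ≈ 4.29 V, R_th ≈ 16.9 kΩ

R1' = 0.510 + 41.7 = 42.21 kΩ (source resistance + R1).
V_th is the unloaded tap voltage: V_in · R2/(R1'+R2) = 10.7 × 0.4014 = 4.295 V.
With V_in suppressed (replaced by a short), R_th = R1' ‖ R2 = (42.21 × 28.3)/(42.21 + 28.3) = 16.94 kΩ.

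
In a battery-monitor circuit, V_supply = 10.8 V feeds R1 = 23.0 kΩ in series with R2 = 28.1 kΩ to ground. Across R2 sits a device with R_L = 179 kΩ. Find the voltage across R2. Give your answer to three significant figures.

The load sits in parallel with R2, giving an effective lower resistance R2' = R2·R_L/(R2+R_L) = 24.29 kΩ.
Then V_out = V_supply · R2'/(R1 + R2') = 10.8 × 24.29/47.29 = 5.547 V.
(Unloaded it would be 5.94 V; the load pulls it down.)

V_out ≈ 5.55 V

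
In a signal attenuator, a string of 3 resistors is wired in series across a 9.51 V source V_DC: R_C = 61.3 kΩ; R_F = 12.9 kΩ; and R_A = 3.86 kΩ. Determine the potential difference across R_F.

ΣR = 61.3 + 12.9 + 3.86 = 78.06 kΩ.
By the voltage-divider rule, V = 9.51 × 12.90/78.06 = 1.572 V.

V ≈ 1.57 V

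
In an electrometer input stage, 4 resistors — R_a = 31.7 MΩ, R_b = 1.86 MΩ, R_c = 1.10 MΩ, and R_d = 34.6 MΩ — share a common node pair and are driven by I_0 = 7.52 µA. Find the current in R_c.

ΣG = 1/31.7 + 1/1.86 + 1/1.10 + 1/34.6 = 1.507.
Current divider: I(R_c) = I_0 · G_k/ΣG = 7.52 × (0.9091/1.507) = 7.52 × 0.6032 = 4.536 µA.

I ≈ 4.54 µA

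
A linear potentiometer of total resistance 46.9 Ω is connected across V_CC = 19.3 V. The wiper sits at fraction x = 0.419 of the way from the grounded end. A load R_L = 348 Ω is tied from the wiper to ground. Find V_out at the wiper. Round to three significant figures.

The pot divides into 27.25 Ω above the wiper and 19.65 Ω below.
(x·R_p) ‖ R_L = 18.60 Ω.
Loaded-divider output: V_out = 19.3 × 0.4057 = 7.830 V.
(Unloaded: V_out = x·V_CC = 8.09 V.)

V_out ≈ 7.83 V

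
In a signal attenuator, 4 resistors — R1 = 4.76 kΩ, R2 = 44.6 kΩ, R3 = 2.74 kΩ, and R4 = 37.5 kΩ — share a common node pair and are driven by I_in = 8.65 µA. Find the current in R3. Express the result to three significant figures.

I ≈ 5.06 µA

Conductances: ΣG = 1/4.76 + 1/44.6 + 1/2.74 + 1/37.5 = 0.6241 (1/kΩ).
Current divider: I(R3) = I_in · G_k/ΣG = 8.65 × (0.3650/0.6241) = 8.65 × 0.5848 = 5.058 µA.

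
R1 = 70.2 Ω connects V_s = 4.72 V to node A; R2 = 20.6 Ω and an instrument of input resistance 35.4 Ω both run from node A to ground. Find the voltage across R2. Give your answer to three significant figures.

V_out ≈ 0.739 V

R2 ‖ R_L = (20.6 × 35.4)/(20.6 + 35.4) = 13.02 Ω.
Voltage divider with the loaded lower leg: V_out = 4.72 × 13.02/(70.2 + 13.02) = 4.72 × 0.1565 = 0.7386 V.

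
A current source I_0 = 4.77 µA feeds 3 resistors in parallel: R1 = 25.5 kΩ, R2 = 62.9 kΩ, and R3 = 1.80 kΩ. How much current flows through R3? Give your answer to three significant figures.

I ≈ 4.34 µA

Total conductance ΣG = 1/25.5 + 1/62.9 + 1/1.80 = 0.6107 (units of 1/kΩ).
Current divider: I(R3) = I_0 · G_k/ΣG = 4.77 × (0.5556/0.6107) = 4.77 × 0.9097 = 4.339 µA.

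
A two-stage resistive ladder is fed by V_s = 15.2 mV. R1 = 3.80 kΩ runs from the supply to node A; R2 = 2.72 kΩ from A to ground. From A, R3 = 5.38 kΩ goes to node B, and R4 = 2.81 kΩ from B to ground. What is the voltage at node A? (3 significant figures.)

V_A ≈ 5.31 mV

Node A sees R2 in parallel with the series input of stage 2, R3 + R4 = 8.190 kΩ.
R2 ‖ (R3+R4) = 2.042 kΩ.
So V_A = 15.2 × 0.3495 = 5.313 mV.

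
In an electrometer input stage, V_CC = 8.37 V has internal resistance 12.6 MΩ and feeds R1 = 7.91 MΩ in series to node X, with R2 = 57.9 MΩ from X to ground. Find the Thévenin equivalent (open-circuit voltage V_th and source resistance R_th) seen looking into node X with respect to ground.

V_th ≈ 6.18 V, R_th ≈ 15.1 MΩ

R1' = 12.6 + 7.91 = 20.51 MΩ (source resistance + R1).
V_th is the unloaded tap voltage: V_CC · R2/(R1'+R2) = 8.37 × 0.7384 = 6.181 V.
Zeroing V_CC shorts the top of R1' to ground, so R_th = R1' ‖ R2 = 15.15 MΩ.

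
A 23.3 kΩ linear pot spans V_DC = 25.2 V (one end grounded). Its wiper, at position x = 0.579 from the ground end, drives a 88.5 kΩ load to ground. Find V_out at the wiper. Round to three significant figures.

V_out ≈ 13.7 V

Split the track: R_lower = x·R_p = 13.49 kΩ, R_upper = (1−x)·R_p = 9.809 kΩ.
R_L loads the lower segment: effective lower R = 11.71 kΩ.
Then V_out = V_DC · 11.71/(9.809 + 11.71) = 13.71 V.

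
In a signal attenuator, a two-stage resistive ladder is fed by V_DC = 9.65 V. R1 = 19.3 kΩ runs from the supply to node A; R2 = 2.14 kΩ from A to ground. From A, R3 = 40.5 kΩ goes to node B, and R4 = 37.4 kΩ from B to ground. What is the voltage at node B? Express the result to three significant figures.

Node A sees R2 in parallel with the series input of stage 2, R3 + R4 = 77.90 kΩ.
Effective lower resistance at A: R2 ‖ 77.90 = 2.083 kΩ.
V_A = 9.65 × 2.083/(19.3 + 2.083) = 0.9400 V.
V_B = V_A × 0.4801 = 0.4513 V.

V_B ≈ 0.451 V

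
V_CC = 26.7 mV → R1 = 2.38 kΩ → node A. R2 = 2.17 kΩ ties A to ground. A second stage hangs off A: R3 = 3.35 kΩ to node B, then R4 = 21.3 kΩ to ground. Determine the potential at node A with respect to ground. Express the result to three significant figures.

V_A ≈ 12.2 mV

The second stage (R3 + R4 = 24.65 kΩ) loads node A in parallel with R2.
Effective lower resistance at A: R2 ‖ 24.65 = 1.994 kΩ.
V_A = 26.7 × 1.994/(2.38 + 1.994) = 12.17 mV.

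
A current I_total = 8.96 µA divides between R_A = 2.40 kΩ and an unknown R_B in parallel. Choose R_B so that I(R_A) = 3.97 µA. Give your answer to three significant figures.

The fraction through R_A equals R_B/(R_A+R_B).
3.97/8.96 = R_B/(R_A + R_B) → R_B = R_A · (0.4431)/(1 − 0.4431) = 2.40 × 0.7956 = 1.909 kΩ.

R_B ≈ 1.91 kΩ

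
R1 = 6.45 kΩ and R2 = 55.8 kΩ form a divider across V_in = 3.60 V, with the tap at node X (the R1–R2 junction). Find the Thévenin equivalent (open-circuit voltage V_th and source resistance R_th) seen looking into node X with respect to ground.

Open-circuit (no load on X): V_th = V_in · R2/(R1 + R2) = 3.60 × 55.8/(6.450 + 55.8) = 3.227 V.
Zeroing V_in shorts the top of R1 to ground, so R_th = R1 ‖ R2 = 5.782 kΩ.

V_th ≈ 3.23 V, R_th ≈ 5.78 kΩ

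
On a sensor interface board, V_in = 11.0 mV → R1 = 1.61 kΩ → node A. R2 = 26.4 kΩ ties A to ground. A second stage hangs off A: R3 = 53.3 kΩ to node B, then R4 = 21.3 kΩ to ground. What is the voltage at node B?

The second stage (R3 + R4 = 74.60 kΩ) loads node A in parallel with R2.
Effective lower resistance at A: R2 ‖ 74.60 = 19.50 kΩ.
First divider: V_A = V_in · 19.50/(1.61 + 19.50) = 10.16 mV.
V_B = V_A × 0.2855 = 2.901 mV.

V_B ≈ 2.90 mV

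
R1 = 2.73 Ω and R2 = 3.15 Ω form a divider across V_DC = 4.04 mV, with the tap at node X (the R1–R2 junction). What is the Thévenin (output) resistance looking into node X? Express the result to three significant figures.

Looking into X with the source shorted: R_th = R1·R2/(R1+R2) = 2.730 × 3.15/5.880 = 1.462 Ω.

R_th ≈ 1.46 Ω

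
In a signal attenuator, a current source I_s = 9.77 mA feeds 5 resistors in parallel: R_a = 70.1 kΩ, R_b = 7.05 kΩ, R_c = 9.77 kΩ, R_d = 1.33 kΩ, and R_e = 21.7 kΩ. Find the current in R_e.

I ≈ 0.426 mA

ΣG = 1/70.1 + 1/7.05 + 1/9.77 + 1/1.33 + 1/21.7 = 1.056.
Current divider: I(R_e) = I_s · G_k/ΣG = 9.77 × (0.04608/1.056) = 9.77 × 0.04362 = 0.4262 mA.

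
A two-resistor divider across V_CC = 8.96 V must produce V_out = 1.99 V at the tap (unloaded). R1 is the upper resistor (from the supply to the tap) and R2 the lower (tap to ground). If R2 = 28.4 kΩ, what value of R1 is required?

The divider ratio is R2/(R1+R2) = 1.99/8.96 = 0.2221.
So R1 = R2 · (V_CC/V_out − 1) = 28.4 × (8.96/1.99 − 1) = 28.4 × 3.503 = 99.47 kΩ.

R1 ≈ 99.5 kΩ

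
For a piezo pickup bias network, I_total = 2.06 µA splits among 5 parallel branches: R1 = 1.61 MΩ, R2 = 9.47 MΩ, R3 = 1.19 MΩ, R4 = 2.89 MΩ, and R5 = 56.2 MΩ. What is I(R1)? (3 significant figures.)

I ≈ 0.663 µA

ΣG = 1/1.61 + 1/9.47 + 1/1.19 + 1/2.89 + 1/56.2 = 1.931.
By the current-divider rule, I = I_total · G_k/ΣG = 2.06 × 0.3217 = 0.6627 µA.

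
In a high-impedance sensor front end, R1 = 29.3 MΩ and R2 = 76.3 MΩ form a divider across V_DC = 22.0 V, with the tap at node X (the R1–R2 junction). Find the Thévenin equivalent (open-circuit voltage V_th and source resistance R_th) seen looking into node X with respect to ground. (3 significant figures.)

V_th ≈ 15.9 V, R_th ≈ 21.2 MΩ

Open-circuit (no load on X): V_th = V_DC · R2/(R1 + R2) = 22.0 × 76.3/(29.30 + 76.3) = 15.90 V.
With V_DC suppressed (replaced by a short), R_th = R1 ‖ R2 = (29.30 × 76.3)/(29.30 + 76.3) = 21.17 MΩ.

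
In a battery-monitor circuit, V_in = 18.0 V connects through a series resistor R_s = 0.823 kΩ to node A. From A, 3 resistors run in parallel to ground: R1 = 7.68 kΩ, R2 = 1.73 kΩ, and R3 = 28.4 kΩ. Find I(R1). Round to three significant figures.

I ≈ 1.45 mA

Combine the parallel branches: R_p = (1/7.68 + 1/1.73 + 1/28.4)⁻¹ = 1.345 kΩ.
V_A by voltage divider: V_A = 18.0 × 1.345/(0.823 + 1.345) = 11.17 V.
Branch current I = V_A/R1 = 11.17/7.68 = 1.454 mA.
(Equivalently: I_total = 8.302 mA, then current-divider fraction G_k/ΣG = 0.1751.)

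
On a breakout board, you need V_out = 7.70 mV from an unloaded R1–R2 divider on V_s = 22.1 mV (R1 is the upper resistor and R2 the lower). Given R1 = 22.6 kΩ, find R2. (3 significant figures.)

R2 ≈ 12.1 kΩ

V_out/V_s = R2/(R1+R2) = 0.3484.
Rearranging, R2 = R1·k/(1−k) = 22.6 × 0.5347 = 12.08 kΩ.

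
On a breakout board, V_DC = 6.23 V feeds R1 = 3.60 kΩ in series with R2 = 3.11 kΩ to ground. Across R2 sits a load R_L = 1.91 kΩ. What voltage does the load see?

V_out ≈ 1.54 V

The load sits in parallel with R2, giving an effective lower resistance R2' = R2·R_L/(R2+R_L) = 1.183 kΩ.
Now apply the divider: V_out = 6.23 × 0.2474 = 1.541 V.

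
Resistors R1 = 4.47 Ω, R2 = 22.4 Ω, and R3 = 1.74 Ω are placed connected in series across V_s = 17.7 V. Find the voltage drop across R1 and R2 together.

V ≈ 16.6 V

Series total: ΣR = 4.47 + 22.4 + 1.74 = 28.61 Ω.
R_{R1..R2} = 4.47 + 22.4 = 26.87 Ω.
By the voltage-divider rule, V = 17.7 × 26.87/28.61 = 16.62 V.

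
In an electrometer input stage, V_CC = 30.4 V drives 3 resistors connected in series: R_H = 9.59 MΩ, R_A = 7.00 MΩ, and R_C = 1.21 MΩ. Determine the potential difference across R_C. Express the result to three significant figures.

Series total: ΣR = 9.59 + 7.00 + 1.21 = 17.80 MΩ.
V = V_CC · R/ΣR = 30.4 × 0.06798 = 2.067 V.

V ≈ 2.07 V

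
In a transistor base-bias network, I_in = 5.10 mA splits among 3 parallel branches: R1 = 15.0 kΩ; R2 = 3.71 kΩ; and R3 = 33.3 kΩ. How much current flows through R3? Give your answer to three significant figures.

Total conductance ΣG = 1/15.0 + 1/3.71 + 1/33.3 = 0.3662 (units of 1/kΩ).
R3 takes the fraction G_k/ΣG = 0.03003/0.3662 = 0.08200, so I = 5.10 × 0.08200 = 0.4182 mA.

I ≈ 0.418 mA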